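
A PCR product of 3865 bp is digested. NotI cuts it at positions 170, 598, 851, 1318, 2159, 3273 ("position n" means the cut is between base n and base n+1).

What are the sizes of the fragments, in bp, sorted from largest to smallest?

Linear molecule, 6 cuts → 7 fragments:
  170 − 0 = 170 bp
  598 − 170 = 428 bp
  851 − 598 = 253 bp
  1318 − 851 = 467 bp
  2159 − 1318 = 841 bp
  3273 − 2159 = 1114 bp
  3865 − 3273 = 592 bp
Sorted largest to smallest: 1114, 841, 592, 467, 428, 253, 170 bp.

1114, 841, 592, 467, 428, 253, 170 bp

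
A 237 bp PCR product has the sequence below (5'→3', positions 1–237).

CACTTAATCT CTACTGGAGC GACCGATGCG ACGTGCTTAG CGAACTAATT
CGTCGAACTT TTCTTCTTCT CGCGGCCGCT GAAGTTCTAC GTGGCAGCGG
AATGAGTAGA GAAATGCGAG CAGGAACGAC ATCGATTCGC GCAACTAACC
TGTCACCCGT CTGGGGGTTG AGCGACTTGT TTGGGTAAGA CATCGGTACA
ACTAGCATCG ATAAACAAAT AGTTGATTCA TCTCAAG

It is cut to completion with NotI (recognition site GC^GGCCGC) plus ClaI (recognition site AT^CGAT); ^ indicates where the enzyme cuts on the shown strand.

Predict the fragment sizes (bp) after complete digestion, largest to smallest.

The NotI site (GCGGCCGC) starts at position 72.
NotI cuts after base 2 of each site, so after position 73.
ClaI sites (ATCGAT) start at positions 131, 207.
ClaI cuts after base 2 of each site, so after positions 132, 208.
Combined cut positions: 73, 132, 208.
Linear molecule, 3 cuts → 4 fragments:
  1–73 → 73 bp
  74–132 → 59 bp
  133–208 → 76 bp
  209–237 → 29 bp
Sorted largest to smallest: 76, 73, 59, 29 bp.

76, 73, 59, 29 bp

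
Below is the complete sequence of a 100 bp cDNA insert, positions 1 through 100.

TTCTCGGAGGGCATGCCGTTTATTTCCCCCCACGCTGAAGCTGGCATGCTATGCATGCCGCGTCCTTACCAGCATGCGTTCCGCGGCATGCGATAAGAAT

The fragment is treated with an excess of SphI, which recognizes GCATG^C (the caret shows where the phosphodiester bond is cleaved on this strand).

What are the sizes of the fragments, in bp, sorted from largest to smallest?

SphI sites (GCATGC) start at positions 11, 44, 53, 72, 86.
SphI cuts after base 5 of each site (before the last base), so after positions 15, 48, 57, 76, 90.
Linear molecule, 5 cuts → 6 fragments:
  1–15 → 15 bp
  16–48 → 33 bp
  49–57 → 9 bp
  58–76 → 19 bp
  77–90 → 14 bp
  91–100 → 10 bp
Sorted largest to smallest: 33, 19, 15, 14, 10, 9 bp.

33, 19, 15, 14, 10, 9 bp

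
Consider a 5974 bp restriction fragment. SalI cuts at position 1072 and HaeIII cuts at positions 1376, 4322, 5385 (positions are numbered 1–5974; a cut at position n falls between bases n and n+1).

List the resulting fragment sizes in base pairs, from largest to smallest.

Combined cut positions (sorted): 1072, 1376, 4322, 5385.
Linear molecule, 4 cuts → 5 fragments:
  1072 − 0 = 1072 bp
  1376 − 1072 = 304 bp
  4322 − 1376 = 2946 bp
  5385 − 4322 = 1063 bp
  5974 − 5385 = 589 bp
Sorted largest to smallest: 2946, 1072, 1063, 589, 304 bp.

2946, 1072, 1063, 589, 304 bp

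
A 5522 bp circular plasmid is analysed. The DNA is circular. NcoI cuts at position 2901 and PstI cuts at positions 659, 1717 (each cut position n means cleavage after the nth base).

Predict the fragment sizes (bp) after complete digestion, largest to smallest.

3280, 1184, 1058 bp

Combined cut positions (sorted): 659, 1717, 2901.
Circular molecule, 3 cuts → 3 fragments:
  1717 − 659 = 1058 bp
  2901 − 1717 = 1184 bp
  wrap: 5522 − 2901 + 659 = 3280 bp
Sorted largest to smallest: 3280, 1184, 1058 bp.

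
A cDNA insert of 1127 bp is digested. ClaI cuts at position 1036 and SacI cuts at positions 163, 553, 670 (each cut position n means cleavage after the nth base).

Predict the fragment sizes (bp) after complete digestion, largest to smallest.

390, 366, 163, 117, 91 bp

Combined cut positions (sorted): 163, 553, 670, 1036.
Linear molecule, 4 cuts → 5 fragments:
  163 − 0 = 163 bp
  553 − 163 = 390 bp
  670 − 553 = 117 bp
  1036 − 670 = 366 bp
  1127 − 1036 = 91 bp
Sorted largest to smallest: 390, 366, 163, 117, 91 bp.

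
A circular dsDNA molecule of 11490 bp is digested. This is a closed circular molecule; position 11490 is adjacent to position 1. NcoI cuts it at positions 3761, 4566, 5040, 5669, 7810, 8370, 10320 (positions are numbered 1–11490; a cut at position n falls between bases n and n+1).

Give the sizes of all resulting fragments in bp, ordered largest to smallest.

4931, 2141, 1950, 805, 629, 560, 474 bp

Circular molecule, 7 cuts → 7 fragments:
  4566 − 3761 = 805 bp
  5040 − 4566 = 474 bp
  5669 − 5040 = 629 bp
  7810 − 5669 = 2141 bp
  8370 − 7810 = 560 bp
  10320 − 8370 = 1950 bp
  wrap: 11490 − 10320 + 3761 = 4931 bp
Sorted largest to smallest: 4931, 2141, 1950, 805, 629, 560, 474 bp.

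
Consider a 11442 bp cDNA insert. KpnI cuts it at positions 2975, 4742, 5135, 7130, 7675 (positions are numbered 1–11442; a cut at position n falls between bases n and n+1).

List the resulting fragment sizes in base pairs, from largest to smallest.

3767, 2975, 1995, 1767, 545, 393 bp

Linear molecule, 5 cuts → 6 fragments:
  2975 − 0 = 2975 bp
  4742 − 2975 = 1767 bp
  5135 − 4742 = 393 bp
  7130 − 5135 = 1995 bp
  7675 − 7130 = 545 bp
  11442 − 7675 = 3767 bp
Sorted largest to smallest: 3767, 2975, 1995, 1767, 545, 393 bp.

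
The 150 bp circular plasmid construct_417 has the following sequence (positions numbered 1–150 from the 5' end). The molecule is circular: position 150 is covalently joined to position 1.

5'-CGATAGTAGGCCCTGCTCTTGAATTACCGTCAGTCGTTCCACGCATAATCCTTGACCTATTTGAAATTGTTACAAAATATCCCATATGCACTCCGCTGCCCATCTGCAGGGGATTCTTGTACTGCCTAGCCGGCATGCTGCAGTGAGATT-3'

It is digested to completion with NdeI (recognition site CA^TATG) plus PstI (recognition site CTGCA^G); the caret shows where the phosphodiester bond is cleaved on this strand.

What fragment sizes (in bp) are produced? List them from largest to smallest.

The NdeI site (CATATG) starts at position 83.
NdeI cuts after base 2 of each site, so after position 84.
PstI sites (CTGCAG) start at positions 104, 138.
PstI cuts after base 5 of each site (before the last base), so after positions 108, 142.
Combined cut positions: 84, 108, 142.
Circular molecule, 3 cuts → 3 fragments:
  85–108 → 24 bp
  109–142 → 34 bp
  143–150 then 1–84 → 8 + 84 = 92 bp
Sorted largest to smallest: 92, 34, 24 bp.

92, 34, 24 bp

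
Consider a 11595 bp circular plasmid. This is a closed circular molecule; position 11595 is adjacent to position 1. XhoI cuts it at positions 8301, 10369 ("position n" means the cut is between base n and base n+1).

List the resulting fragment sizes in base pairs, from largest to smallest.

Circular molecule, 2 cuts → 2 fragments:
  10369 − 8301 = 2068 bp
  wrap: 11595 − 10369 + 8301 = 9527 bp
Sorted largest to smallest: 9527, 2068 bp.

9527, 2068 bp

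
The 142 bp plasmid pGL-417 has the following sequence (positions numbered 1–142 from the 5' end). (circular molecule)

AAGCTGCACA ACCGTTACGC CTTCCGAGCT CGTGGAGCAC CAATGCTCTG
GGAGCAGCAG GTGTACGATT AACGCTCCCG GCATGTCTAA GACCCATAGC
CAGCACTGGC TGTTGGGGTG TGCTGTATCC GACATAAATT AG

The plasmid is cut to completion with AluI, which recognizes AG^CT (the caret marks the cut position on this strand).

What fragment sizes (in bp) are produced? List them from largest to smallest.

AluI sites (AGCT) start at positions 2, 27.
AluI cuts after base 2 of each site, so after positions 3, 28.
Circular molecule, 2 cuts → 2 fragments:
  4–28 → 25 bp
  29–142 then 1–3 → 114 + 3 = 117 bp
Sorted largest to smallest: 117, 25 bp.

117, 25 bp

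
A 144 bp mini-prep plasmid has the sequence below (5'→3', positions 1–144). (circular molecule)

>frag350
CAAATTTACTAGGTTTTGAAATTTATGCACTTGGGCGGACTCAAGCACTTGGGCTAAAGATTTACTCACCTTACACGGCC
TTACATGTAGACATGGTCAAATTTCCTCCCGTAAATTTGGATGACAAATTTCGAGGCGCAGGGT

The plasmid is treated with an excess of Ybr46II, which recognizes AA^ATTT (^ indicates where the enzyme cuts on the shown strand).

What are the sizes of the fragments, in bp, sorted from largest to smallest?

Ybr46II sites (AAATTT) start at positions 2, 19, 99, 113, 126.
Ybr46II cuts after base 2 of each site, so after positions 3, 20, 100, 114, 127.
Circular molecule, 5 cuts → 5 fragments:
  4–20 → 17 bp
  21–100 → 80 bp
  101–114 → 14 bp
  115–127 → 13 bp
  128–144 then 1–3 → 17 + 3 = 20 bp
Sorted largest to smallest: 80, 20, 17, 14, 13 bp.

80, 20, 17, 14, 13 bp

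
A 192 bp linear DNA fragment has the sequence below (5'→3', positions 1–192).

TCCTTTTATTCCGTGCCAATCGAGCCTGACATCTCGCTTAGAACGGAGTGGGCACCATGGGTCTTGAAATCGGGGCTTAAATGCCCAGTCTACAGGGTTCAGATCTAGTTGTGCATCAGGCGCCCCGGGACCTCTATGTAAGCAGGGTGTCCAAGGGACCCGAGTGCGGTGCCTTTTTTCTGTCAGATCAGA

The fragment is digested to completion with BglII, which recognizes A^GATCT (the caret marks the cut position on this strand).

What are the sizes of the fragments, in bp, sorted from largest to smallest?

101, 91 bp

The BglII site (AGATCT) starts at position 101.
BglII cuts after the first base of each site, so after position 101.
Linear molecule, 1 cut → 2 fragments:
  1–101 → 101 bp
  102–192 → 91 bp
Sorted largest to smallest: 101, 91 bp.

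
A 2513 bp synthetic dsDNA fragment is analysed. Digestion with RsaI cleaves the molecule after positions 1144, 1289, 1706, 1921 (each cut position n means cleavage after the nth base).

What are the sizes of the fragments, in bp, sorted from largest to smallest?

Linear molecule, 4 cuts → 5 fragments:
  1144 − 0 = 1144 bp
  1289 − 1144 = 145 bp
  1706 − 1289 = 417 bp
  1921 − 1706 = 215 bp
  2513 − 1921 = 592 bp
Sorted largest to smallest: 1144, 592, 417, 215, 145 bp.

1144, 592, 417, 215, 145 bp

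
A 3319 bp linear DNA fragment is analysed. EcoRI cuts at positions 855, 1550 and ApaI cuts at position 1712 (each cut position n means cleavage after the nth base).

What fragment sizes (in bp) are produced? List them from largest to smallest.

1607, 855, 695, 162 bp

Combined cut positions (sorted): 855, 1550, 1712.
Linear molecule, 3 cuts → 4 fragments:
  855 − 0 = 855 bp
  1550 − 855 = 695 bp
  1712 − 1550 = 162 bp
  3319 − 1712 = 1607 bp
Sorted largest to smallest: 1607, 855, 695, 162 bp.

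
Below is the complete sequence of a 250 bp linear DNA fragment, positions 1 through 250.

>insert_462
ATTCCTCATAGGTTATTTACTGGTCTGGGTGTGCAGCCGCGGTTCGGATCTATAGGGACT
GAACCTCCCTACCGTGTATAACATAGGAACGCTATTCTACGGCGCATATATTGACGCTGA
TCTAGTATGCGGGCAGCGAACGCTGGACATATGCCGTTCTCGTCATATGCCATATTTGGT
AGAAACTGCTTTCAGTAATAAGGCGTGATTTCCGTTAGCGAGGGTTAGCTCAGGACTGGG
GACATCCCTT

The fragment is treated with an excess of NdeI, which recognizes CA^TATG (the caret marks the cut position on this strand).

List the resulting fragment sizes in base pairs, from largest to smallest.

NdeI sites (CATATG) start at positions 148, 164.
NdeI cuts after base 2 of each site, so after positions 149, 165.
Linear molecule, 2 cuts → 3 fragments:
  1–149 → 149 bp
  150–165 → 16 bp
  166–250 → 85 bp
Sorted largest to smallest: 149, 85, 16 bp.

149, 85, 16 bp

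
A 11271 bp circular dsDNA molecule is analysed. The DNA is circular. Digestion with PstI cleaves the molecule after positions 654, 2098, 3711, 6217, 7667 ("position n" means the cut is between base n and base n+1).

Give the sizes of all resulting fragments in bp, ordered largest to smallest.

Circular molecule, 5 cuts → 5 fragments:
  2098 − 654 = 1444 bp
  3711 − 2098 = 1613 bp
  6217 − 3711 = 2506 bp
  7667 − 6217 = 1450 bp
  wrap: 11271 − 7667 + 654 = 4258 bp
Sorted largest to smallest: 4258, 2506, 1613, 1450, 1444 bp.

4258, 2506, 1613, 1450, 1444 bp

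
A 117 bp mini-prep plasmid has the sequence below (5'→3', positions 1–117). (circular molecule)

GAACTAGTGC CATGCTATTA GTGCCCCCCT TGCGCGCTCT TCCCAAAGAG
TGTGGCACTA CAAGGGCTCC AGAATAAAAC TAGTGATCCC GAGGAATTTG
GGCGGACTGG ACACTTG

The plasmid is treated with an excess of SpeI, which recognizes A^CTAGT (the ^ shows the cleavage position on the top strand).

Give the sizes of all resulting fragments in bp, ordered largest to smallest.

76, 41 bp

SpeI sites (ACTAGT) start at positions 3, 79.
SpeI cuts after the first base of each site, so after positions 3, 79.
Circular molecule, 2 cuts → 2 fragments:
  4–79 → 76 bp
  80–117 then 1–3 → 38 + 3 = 41 bp
Sorted largest to smallest: 76, 41 bp.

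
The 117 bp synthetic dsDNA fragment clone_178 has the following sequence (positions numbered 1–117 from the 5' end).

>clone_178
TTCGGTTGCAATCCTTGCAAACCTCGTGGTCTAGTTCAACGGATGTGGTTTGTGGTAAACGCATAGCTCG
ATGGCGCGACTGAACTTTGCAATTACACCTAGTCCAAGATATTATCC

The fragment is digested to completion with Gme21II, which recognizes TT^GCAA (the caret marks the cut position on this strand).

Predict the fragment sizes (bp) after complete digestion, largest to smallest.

72, 29, 9, 7 bp

Gme21II sites (TTGCAA) start at positions 6, 15, 87.
Gme21II cuts after base 2 of each site, so after positions 7, 16, 88.
Linear molecule, 3 cuts → 4 fragments:
  1–7 → 7 bp
  8–16 → 9 bp
  17–88 → 72 bp
  89–117 → 29 bp
Sorted largest to smallest: 72, 29, 9, 7 bp.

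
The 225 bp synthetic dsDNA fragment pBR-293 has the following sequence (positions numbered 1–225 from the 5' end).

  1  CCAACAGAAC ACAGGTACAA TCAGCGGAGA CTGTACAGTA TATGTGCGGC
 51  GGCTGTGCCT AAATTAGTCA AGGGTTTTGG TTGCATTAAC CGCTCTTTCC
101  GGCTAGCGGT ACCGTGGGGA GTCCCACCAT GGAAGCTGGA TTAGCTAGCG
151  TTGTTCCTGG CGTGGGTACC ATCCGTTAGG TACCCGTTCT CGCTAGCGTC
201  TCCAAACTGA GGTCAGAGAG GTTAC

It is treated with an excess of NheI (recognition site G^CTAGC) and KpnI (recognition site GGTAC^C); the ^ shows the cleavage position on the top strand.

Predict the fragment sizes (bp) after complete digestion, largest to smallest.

NheI sites (GCTAGC) start at positions 102, 144, 192.
NheI cuts after the first base of each site, so after positions 102, 144, 192.
KpnI sites (GGTACC) start at positions 108, 165, 179.
KpnI cuts after base 5 of each site (before the last base), so after positions 112, 169, 183.
Combined cut positions: 102, 112, 144, 169, 183, 192.
Linear molecule, 6 cuts → 7 fragments:
  1–102 → 102 bp
  103–112 → 10 bp
  113–144 → 32 bp
  145–169 → 25 bp
  170–183 → 14 bp
  184–192 → 9 bp
  193–225 → 33 bp
Sorted largest to smallest: 102, 33, 32, 25, 14, 10, 9 bp.

102, 33, 32, 25, 14, 10, 9 bp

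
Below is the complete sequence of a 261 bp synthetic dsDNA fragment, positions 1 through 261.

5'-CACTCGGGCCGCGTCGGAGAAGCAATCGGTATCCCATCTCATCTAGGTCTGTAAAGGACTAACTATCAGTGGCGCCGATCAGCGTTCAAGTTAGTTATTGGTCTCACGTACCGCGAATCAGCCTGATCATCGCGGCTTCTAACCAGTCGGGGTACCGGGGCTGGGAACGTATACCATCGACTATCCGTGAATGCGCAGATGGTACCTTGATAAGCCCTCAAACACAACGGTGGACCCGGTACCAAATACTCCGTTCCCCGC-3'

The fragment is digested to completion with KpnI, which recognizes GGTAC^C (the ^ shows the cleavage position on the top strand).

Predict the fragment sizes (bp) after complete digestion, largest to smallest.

155, 50, 37, 19 bp

KpnI sites (GGTACC) start at positions 151, 201, 238.
KpnI cuts after base 5 of each site (before the last base), so after positions 155, 205, 242.
Linear molecule, 3 cuts → 4 fragments:
  1–155 → 155 bp
  156–205 → 50 bp
  206–242 → 37 bp
  243–261 → 19 bp
Sorted largest to smallest: 155, 50, 37, 19 bp.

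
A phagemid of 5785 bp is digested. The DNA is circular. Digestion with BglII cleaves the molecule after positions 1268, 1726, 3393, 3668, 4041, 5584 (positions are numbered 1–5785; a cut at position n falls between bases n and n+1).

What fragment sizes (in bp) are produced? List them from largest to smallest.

1667, 1543, 1469, 458, 373, 275 bp

Circular molecule, 6 cuts → 6 fragments:
  1726 − 1268 = 458 bp
  3393 − 1726 = 1667 bp
  3668 − 3393 = 275 bp
  4041 − 3668 = 373 bp
  5584 − 4041 = 1543 bp
  wrap: 5785 − 5584 + 1268 = 1469 bp
Sorted largest to smallest: 1667, 1543, 1469, 458, 373, 275 bp.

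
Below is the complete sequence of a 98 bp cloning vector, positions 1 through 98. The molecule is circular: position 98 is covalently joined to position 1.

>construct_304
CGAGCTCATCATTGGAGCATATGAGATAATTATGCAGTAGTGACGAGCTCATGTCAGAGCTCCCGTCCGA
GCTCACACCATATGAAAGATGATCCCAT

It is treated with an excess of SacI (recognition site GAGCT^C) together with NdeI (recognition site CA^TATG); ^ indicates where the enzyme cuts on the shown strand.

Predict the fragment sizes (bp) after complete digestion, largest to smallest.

SacI sites (GAGCTC) start at positions 2, 45, 57, 69.
SacI cuts after base 5 of each site (before the last base), so after positions 6, 49, 61, 73.
NdeI sites (CATATG) start at positions 18, 79.
NdeI cuts after base 2 of each site, so after positions 19, 80.
Combined cut positions: 6, 19, 49, 61, 73, 80.
Circular molecule, 6 cuts → 6 fragments:
  7–19 → 13 bp
  20–49 → 30 bp
  50–61 → 12 bp
  62–73 → 12 bp
  74–80 → 7 bp
  81–98 then 1–6 → 18 + 6 = 24 bp
Sorted largest to smallest: 30, 24, 13, 12, 12, 7 bp.

30, 24, 13, 12, 12, 7 bp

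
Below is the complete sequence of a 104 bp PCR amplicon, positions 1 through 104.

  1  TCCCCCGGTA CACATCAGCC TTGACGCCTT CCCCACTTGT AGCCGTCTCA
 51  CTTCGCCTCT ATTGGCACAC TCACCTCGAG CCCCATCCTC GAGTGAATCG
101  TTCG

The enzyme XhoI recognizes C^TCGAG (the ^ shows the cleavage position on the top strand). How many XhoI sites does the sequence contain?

CTCGAG occurs starting at positions 75, 88.
XhoI cuts at 2 sites.

2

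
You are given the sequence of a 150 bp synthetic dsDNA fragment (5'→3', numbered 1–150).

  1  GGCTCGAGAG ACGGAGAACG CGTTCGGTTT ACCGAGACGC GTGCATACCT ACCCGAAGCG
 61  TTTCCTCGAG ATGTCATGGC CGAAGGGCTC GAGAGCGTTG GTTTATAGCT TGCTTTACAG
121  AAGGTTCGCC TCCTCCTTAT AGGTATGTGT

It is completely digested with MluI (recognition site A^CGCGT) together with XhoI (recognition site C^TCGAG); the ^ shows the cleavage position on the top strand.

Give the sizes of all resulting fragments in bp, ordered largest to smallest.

62, 28, 23, 19, 15, 3 bp

MluI sites (ACGCGT) start at positions 18, 37.
MluI cuts after the first base of each site, so after positions 18, 37.
XhoI sites (CTCGAG) start at positions 3, 65, 88.
XhoI cuts after the first base of each site, so after positions 3, 65, 88.
Combined cut positions: 3, 18, 37, 65, 88.
Linear molecule, 5 cuts → 6 fragments:
  1–3 → 3 bp
  4–18 → 15 bp
  19–37 → 19 bp
  38–65 → 28 bp
  66–88 → 23 bp
  89–150 → 62 bp
Sorted largest to smallest: 62, 28, 23, 19, 15, 3 bp.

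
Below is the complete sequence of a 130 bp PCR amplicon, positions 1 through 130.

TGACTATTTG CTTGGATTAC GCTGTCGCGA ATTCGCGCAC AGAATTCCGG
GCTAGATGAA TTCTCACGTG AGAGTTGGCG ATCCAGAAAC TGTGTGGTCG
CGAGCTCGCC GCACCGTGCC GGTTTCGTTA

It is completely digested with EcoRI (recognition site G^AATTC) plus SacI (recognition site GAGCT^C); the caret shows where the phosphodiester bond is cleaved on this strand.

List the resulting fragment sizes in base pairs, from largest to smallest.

EcoRI sites (GAATTC) start at positions 29, 42, 58.
EcoRI cuts after the first base of each site, so after positions 29, 42, 58.
The SacI site (GAGCTC) starts at position 102.
SacI cuts after base 5 of each site (before the last base), so after position 106.
Combined cut positions: 29, 42, 58, 106.
Linear molecule, 4 cuts → 5 fragments:
  1–29 → 29 bp
  30–42 → 13 bp
  43–58 → 16 bp
  59–106 → 48 bp
  107–130 → 24 bp
Sorted largest to smallest: 48, 29, 24, 16, 13 bp.

48, 29, 24, 16, 13 bp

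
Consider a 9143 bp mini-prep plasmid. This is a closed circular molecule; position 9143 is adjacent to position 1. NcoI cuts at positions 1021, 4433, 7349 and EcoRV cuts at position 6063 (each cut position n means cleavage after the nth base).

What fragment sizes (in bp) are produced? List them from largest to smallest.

Combined cut positions (sorted): 1021, 4433, 6063, 7349.
Circular molecule, 4 cuts → 4 fragments:
  4433 − 1021 = 3412 bp
  6063 − 4433 = 1630 bp
  7349 − 6063 = 1286 bp
  wrap: 9143 − 7349 + 1021 = 2815 bp
Sorted largest to smallest: 3412, 2815, 1630, 1286 bp.

3412, 2815, 1630, 1286 bp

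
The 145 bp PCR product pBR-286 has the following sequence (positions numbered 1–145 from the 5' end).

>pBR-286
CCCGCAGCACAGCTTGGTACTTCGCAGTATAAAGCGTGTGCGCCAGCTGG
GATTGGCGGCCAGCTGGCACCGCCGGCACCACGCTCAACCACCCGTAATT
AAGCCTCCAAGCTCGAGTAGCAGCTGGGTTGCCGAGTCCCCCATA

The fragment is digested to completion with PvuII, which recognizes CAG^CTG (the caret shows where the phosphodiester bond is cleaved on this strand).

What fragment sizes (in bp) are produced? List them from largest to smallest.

60, 46, 22, 17 bp

PvuII sites (CAGCTG) start at positions 44, 61, 121.
PvuII cuts after base 3 of each site, so after positions 46, 63, 123.
Linear molecule, 3 cuts → 4 fragments:
  1–46 → 46 bp
  47–63 → 17 bp
  64–123 → 60 bp
  124–145 → 22 bp
Sorted largest to smallest: 60, 46, 22, 17 bp.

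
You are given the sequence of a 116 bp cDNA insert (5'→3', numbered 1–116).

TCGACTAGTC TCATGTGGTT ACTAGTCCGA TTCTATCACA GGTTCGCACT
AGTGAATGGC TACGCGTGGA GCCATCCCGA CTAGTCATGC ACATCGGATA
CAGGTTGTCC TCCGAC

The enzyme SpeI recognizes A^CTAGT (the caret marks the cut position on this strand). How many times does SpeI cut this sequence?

ACTAGT occurs starting at positions 4, 21, 48, 80.
SpeI cuts at 4 sites.

4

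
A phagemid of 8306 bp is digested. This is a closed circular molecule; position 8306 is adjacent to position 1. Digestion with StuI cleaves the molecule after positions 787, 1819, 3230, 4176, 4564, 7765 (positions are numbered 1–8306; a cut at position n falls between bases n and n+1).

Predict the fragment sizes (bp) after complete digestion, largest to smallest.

3201, 1411, 1328, 1032, 946, 388 bp

Circular molecule, 6 cuts → 6 fragments:
  1819 − 787 = 1032 bp
  3230 − 1819 = 1411 bp
  4176 − 3230 = 946 bp
  4564 − 4176 = 388 bp
  7765 − 4564 = 3201 bp
  wrap: 8306 − 7765 + 787 = 1328 bp
Sorted largest to smallest: 3201, 1411, 1328, 1032, 946, 388 bp.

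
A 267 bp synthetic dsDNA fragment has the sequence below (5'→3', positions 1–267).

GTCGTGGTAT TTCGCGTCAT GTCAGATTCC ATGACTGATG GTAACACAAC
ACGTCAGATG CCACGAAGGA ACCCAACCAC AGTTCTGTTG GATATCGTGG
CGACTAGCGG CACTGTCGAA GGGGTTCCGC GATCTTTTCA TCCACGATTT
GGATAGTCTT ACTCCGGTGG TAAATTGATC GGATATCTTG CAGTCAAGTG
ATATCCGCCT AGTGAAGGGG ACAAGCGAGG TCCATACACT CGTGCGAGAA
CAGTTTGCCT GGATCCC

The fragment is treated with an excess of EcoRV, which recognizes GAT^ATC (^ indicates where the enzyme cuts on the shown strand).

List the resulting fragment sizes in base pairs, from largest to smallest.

93, 91, 65, 18 bp

EcoRV sites (GATATC) start at positions 91, 182, 200.
EcoRV cuts after base 3 of each site, so after positions 93, 184, 202.
Linear molecule, 3 cuts → 4 fragments:
  1–93 → 93 bp
  94–184 → 91 bp
  185–202 → 18 bp
  203–267 → 65 bp
Sorted largest to smallest: 93, 91, 65, 18 bp.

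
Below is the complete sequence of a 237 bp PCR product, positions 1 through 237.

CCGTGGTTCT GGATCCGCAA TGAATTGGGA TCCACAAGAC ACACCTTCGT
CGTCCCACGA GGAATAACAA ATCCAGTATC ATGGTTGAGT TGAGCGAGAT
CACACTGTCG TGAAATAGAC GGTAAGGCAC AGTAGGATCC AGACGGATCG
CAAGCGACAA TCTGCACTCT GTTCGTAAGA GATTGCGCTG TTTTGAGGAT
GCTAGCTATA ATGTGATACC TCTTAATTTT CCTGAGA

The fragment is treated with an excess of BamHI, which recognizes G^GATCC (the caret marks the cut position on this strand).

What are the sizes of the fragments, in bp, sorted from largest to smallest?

BamHI sites (GGATCC) start at positions 11, 28, 135.
BamHI cuts after the first base of each site, so after positions 11, 28, 135.
Linear molecule, 3 cuts → 4 fragments:
  1–11 → 11 bp
  12–28 → 17 bp
  29–135 → 107 bp
  136–237 → 102 bp
Sorted largest to smallest: 107, 102, 17, 11 bp.

107, 102, 17, 11 bp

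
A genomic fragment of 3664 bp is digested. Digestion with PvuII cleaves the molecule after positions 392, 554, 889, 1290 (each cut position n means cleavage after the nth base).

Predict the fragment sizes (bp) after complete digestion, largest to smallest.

2374, 401, 392, 335, 162 bp

Linear molecule, 4 cuts → 5 fragments:
  392 − 0 = 392 bp
  554 − 392 = 162 bp
  889 − 554 = 335 bp
  1290 − 889 = 401 bp
  3664 − 1290 = 2374 bp
Sorted largest to smallest: 2374, 401, 392, 335, 162 bp.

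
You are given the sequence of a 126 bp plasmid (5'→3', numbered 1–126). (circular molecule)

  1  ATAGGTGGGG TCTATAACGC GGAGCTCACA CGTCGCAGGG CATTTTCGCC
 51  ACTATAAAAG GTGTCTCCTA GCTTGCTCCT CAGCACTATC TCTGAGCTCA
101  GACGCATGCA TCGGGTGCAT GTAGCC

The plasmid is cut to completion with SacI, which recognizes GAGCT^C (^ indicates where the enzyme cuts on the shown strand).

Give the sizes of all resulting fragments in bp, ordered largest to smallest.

72, 54 bp

SacI sites (GAGCTC) start at positions 22, 94.
SacI cuts after base 5 of each site (before the last base), so after positions 26, 98.
Circular molecule, 2 cuts → 2 fragments:
  27–98 → 72 bp
  99–126 then 1–26 → 28 + 26 = 54 bp
Sorted largest to smallest: 72, 54 bp.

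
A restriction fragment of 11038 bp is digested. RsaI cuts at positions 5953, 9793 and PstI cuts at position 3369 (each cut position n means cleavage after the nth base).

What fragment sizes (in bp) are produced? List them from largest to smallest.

Combined cut positions (sorted): 3369, 5953, 9793.
Linear molecule, 3 cuts → 4 fragments:
  3369 − 0 = 3369 bp
  5953 − 3369 = 2584 bp
  9793 − 5953 = 3840 bp
  11038 − 9793 = 1245 bp
Sorted largest to smallest: 3840, 3369, 2584, 1245 bp.

3840, 3369, 2584, 1245 bp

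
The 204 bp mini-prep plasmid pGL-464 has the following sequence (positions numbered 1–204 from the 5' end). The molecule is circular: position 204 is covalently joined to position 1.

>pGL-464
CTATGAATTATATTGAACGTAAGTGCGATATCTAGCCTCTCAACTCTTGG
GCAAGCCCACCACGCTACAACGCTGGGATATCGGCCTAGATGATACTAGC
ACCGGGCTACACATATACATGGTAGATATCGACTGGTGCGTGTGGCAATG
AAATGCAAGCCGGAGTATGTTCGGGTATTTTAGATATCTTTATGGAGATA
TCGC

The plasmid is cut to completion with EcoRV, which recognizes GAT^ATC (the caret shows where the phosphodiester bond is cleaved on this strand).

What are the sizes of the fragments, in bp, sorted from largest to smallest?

EcoRV sites (GATATC) start at positions 27, 77, 125, 183, 197.
EcoRV cuts after base 3 of each site, so after positions 29, 79, 127, 185, 199.
Circular molecule, 5 cuts → 5 fragments:
  30–79 → 50 bp
  80–127 → 48 bp
  128–185 → 58 bp
  186–199 → 14 bp
  200–204 then 1–29 → 5 + 29 = 34 bp
Sorted largest to smallest: 58, 50, 48, 34, 14 bp.

58, 50, 48, 34, 14 bp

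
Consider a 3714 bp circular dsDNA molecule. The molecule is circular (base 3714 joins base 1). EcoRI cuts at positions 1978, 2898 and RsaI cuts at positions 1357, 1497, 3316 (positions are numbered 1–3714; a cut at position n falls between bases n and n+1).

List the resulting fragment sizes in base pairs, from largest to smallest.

Combined cut positions (sorted): 1357, 1497, 1978, 2898, 3316.
Circular molecule, 5 cuts → 5 fragments:
  1497 − 1357 = 140 bp
  1978 − 1497 = 481 bp
  2898 − 1978 = 920 bp
  3316 − 2898 = 418 bp
  wrap: 3714 − 3316 + 1357 = 1755 bp
Sorted largest to smallest: 1755, 920, 481, 418, 140 bp.

1755, 920, 481, 418, 140 bp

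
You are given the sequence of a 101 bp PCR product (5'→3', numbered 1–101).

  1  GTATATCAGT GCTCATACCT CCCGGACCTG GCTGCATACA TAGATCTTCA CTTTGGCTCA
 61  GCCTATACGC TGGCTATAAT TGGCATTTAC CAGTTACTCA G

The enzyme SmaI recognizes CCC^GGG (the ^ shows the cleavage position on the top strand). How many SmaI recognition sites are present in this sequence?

No occurrence of CCCGGG is present in the sequence.
SmaI does not cut: 0 sites.

0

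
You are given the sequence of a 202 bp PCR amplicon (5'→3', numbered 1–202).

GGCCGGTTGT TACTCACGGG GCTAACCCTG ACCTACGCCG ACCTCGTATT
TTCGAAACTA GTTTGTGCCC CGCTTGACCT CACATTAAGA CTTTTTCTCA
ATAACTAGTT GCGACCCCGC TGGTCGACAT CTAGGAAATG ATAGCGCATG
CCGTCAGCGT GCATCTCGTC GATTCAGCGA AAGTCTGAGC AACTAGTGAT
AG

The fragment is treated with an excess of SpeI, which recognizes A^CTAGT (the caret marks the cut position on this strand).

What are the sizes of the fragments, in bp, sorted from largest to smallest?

SpeI sites (ACTAGT) start at positions 57, 104, 192.
SpeI cuts after the first base of each site, so after positions 57, 104, 192.
Linear molecule, 3 cuts → 4 fragments:
  1–57 → 57 bp
  58–104 → 47 bp
  105–192 → 88 bp
  193–202 → 10 bp
Sorted largest to smallest: 88, 57, 47, 10 bp.

88, 57, 47, 10 bp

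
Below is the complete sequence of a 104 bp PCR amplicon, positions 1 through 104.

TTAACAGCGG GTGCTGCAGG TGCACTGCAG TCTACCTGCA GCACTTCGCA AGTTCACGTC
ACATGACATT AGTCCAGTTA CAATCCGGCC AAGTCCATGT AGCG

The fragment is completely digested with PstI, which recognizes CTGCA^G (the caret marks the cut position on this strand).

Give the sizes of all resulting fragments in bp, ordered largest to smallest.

PstI sites (CTGCAG) start at positions 14, 25, 36.
PstI cuts after base 5 of each site (before the last base), so after positions 18, 29, 40.
Linear molecule, 3 cuts → 4 fragments:
  1–18 → 18 bp
  19–29 → 11 bp
  30–40 → 11 bp
  41–104 → 64 bp
Sorted largest to smallest: 64, 18, 11, 11 bp.

64, 18, 11, 11 bp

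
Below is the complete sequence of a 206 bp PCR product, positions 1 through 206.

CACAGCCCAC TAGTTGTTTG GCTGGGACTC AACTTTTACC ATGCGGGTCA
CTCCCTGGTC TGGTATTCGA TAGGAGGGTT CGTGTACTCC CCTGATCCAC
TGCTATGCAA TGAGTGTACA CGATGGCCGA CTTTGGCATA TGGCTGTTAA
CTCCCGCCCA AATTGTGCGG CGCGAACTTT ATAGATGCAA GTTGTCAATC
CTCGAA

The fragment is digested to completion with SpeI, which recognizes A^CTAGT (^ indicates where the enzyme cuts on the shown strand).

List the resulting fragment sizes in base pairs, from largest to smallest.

197, 9 bp

The SpeI site (ACTAGT) starts at position 9.
SpeI cuts after the first base of each site, so after position 9.
Linear molecule, 1 cut → 2 fragments:
  1–9 → 9 bp
  10–206 → 197 bp
Sorted largest to smallest: 197, 9 bp.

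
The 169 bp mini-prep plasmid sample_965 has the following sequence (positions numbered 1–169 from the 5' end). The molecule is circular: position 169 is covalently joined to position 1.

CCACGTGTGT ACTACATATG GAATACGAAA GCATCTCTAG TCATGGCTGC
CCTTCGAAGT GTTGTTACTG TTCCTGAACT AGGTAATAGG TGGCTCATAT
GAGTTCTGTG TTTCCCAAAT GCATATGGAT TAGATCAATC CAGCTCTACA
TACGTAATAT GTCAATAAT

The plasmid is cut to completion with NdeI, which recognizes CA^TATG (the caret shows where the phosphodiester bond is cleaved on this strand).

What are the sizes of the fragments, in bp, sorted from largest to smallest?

NdeI sites (CATATG) start at positions 15, 96, 122.
NdeI cuts after base 2 of each site, so after positions 16, 97, 123.
Circular molecule, 3 cuts → 3 fragments:
  17–97 → 81 bp
  98–123 → 26 bp
  124–169 then 1–16 → 46 + 16 = 62 bp
Sorted largest to smallest: 81, 62, 26 bp.

81, 62, 26 bp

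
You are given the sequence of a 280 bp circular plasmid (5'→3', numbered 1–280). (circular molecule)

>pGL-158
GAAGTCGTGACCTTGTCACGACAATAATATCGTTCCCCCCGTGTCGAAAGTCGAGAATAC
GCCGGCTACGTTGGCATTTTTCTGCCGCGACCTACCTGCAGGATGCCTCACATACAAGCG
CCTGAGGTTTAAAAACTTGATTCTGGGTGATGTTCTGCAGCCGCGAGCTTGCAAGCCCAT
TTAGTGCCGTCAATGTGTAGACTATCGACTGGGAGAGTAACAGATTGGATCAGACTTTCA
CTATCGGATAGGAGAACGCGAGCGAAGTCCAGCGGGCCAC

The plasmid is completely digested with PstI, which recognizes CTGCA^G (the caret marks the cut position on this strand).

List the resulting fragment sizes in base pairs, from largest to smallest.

221, 59 bp

PstI sites (CTGCAG) start at positions 96, 155.
PstI cuts after base 5 of each site (before the last base), so after positions 100, 159.
Circular molecule, 2 cuts → 2 fragments:
  101–159 → 59 bp
  160–280 then 1–100 → 121 + 100 = 221 bp
Sorted largest to smallest: 221, 59 bp.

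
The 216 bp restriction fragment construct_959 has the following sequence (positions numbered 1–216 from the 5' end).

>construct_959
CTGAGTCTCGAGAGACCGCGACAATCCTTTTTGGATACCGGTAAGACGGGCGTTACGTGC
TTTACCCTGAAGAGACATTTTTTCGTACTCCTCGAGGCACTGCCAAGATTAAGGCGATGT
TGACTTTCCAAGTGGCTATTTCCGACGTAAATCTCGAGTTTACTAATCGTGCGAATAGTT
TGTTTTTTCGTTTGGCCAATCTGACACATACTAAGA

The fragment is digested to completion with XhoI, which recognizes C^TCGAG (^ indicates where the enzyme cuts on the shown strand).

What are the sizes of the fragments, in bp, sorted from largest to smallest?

XhoI sites (CTCGAG) start at positions 7, 91, 153.
XhoI cuts after the first base of each site, so after positions 7, 91, 153.
Linear molecule, 3 cuts → 4 fragments:
  1–7 → 7 bp
  8–91 → 84 bp
  92–153 → 62 bp
  154–216 → 63 bp
Sorted largest to smallest: 84, 63, 62, 7 bp.

84, 63, 62, 7 bp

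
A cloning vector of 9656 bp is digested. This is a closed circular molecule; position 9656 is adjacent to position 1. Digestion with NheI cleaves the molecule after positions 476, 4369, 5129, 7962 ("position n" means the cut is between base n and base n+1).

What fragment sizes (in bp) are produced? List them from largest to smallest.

Circular molecule, 4 cuts → 4 fragments:
  4369 − 476 = 3893 bp
  5129 − 4369 = 760 bp
  7962 − 5129 = 2833 bp
  wrap: 9656 − 7962 + 476 = 2170 bp
Sorted largest to smallest: 3893, 2833, 2170, 760 bp.

3893, 2833, 2170, 760 bp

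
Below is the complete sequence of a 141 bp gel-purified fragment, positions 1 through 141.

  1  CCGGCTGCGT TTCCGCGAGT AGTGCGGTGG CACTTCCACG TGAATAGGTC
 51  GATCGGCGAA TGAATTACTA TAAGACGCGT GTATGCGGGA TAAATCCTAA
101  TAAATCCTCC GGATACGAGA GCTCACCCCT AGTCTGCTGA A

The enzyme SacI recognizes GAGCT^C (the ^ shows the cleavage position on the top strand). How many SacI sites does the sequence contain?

1

GAGCTC occurs starting at position 119.
SacI cuts at 1 site.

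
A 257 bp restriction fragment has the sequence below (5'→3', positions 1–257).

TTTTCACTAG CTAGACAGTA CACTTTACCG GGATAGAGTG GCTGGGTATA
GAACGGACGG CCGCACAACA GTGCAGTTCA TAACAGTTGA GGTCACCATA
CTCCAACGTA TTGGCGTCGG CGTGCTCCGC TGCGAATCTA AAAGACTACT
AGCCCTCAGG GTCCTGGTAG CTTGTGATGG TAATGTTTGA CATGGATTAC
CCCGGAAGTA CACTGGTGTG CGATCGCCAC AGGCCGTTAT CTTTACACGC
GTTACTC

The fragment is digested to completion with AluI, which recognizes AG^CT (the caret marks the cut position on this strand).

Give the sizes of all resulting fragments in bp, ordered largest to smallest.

AluI sites (AGCT) start at positions 9, 169.
AluI cuts after base 2 of each site, so after positions 10, 170.
Linear molecule, 2 cuts → 3 fragments:
  1–10 → 10 bp
  11–170 → 160 bp
  171–257 → 87 bp
Sorted largest to smallest: 160, 87, 10 bp.

160, 87, 10 bp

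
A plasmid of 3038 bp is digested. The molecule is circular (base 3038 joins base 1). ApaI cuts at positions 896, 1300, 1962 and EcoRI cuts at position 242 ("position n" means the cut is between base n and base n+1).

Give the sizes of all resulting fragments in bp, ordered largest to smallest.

Combined cut positions (sorted): 242, 896, 1300, 1962.
Circular molecule, 4 cuts → 4 fragments:
  896 − 242 = 654 bp
  1300 − 896 = 404 bp
  1962 − 1300 = 662 bp
  wrap: 3038 − 1962 + 242 = 1318 bp
Sorted largest to smallest: 1318, 662, 654, 404 bp.

1318, 662, 654, 404 bp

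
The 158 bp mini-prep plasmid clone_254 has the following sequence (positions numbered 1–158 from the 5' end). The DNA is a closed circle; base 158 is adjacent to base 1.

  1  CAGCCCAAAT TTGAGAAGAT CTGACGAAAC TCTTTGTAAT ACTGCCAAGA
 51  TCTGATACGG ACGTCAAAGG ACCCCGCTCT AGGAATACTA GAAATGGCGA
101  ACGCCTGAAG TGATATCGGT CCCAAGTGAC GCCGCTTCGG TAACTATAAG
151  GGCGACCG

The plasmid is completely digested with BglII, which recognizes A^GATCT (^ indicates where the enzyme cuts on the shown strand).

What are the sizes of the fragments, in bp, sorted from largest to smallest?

127, 31 bp

BglII sites (AGATCT) start at positions 17, 48.
BglII cuts after the first base of each site, so after positions 17, 48.
Circular molecule, 2 cuts → 2 fragments:
  18–48 → 31 bp
  49–158 then 1–17 → 110 + 17 = 127 bp
Sorted largest to smallest: 127, 31 bp.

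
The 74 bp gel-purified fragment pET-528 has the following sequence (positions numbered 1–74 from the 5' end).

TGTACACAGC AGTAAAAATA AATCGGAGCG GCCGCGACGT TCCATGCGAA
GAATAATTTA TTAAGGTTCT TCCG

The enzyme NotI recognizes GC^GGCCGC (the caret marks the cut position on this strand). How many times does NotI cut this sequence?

GCGGCCGC occurs starting at position 28.
NotI cuts at 1 site.

1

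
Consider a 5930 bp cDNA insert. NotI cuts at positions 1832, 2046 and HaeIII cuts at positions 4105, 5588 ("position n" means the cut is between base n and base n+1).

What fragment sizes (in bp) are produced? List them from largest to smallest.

2059, 1832, 1483, 342, 214 bp

Combined cut positions (sorted): 1832, 2046, 4105, 5588.
Linear molecule, 4 cuts → 5 fragments:
  1832 − 0 = 1832 bp
  2046 − 1832 = 214 bp
  4105 − 2046 = 2059 bp
  5588 − 4105 = 1483 bp
  5930 − 5588 = 342 bp
Sorted largest to smallest: 2059, 1832, 1483, 342, 214 bp.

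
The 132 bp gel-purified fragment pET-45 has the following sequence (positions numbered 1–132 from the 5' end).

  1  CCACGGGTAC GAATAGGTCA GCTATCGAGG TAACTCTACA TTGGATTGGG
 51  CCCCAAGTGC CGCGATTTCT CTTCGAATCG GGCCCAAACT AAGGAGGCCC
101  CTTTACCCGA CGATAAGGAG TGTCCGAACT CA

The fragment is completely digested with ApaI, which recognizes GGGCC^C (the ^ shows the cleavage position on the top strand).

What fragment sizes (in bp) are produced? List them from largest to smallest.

ApaI sites (GGGCCC) start at positions 48, 80.
ApaI cuts after base 5 of each site (before the last base), so after positions 52, 84.
Linear molecule, 2 cuts → 3 fragments:
  1–52 → 52 bp
  53–84 → 32 bp
  85–132 → 48 bp
Sorted largest to smallest: 52, 48, 32 bp.

52, 48, 32 bp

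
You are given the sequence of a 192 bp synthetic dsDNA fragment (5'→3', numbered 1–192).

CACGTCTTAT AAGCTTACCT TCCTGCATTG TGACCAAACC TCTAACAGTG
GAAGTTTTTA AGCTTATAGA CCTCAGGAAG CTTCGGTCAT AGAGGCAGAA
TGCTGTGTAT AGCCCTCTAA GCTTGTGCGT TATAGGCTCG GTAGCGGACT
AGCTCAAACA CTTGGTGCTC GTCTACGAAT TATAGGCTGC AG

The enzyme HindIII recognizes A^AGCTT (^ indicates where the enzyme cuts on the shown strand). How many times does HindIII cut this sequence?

4

AAGCTT occurs starting at positions 11, 60, 78, 119.
HindIII cuts at 4 sites.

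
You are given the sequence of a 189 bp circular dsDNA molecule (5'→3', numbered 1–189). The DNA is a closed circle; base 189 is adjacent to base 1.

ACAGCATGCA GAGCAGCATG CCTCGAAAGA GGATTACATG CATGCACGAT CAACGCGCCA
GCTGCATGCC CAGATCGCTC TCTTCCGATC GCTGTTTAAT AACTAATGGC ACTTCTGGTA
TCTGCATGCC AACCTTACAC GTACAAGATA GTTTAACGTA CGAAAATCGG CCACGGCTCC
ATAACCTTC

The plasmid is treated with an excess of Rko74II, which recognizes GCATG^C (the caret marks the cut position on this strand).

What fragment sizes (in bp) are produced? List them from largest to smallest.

Rko74II sites (GCATGC) start at positions 4, 16, 40, 64, 124.
Rko74II cuts after base 5 of each site (before the last base), so after positions 8, 20, 44, 68, 128.
Circular molecule, 5 cuts → 5 fragments:
  9–20 → 12 bp
  21–44 → 24 bp
  45–68 → 24 bp
  69–128 → 60 bp
  129–189 then 1–8 → 61 + 8 = 69 bp
Sorted largest to smallest: 69, 60, 24, 24, 12 bp.

69, 60, 24, 24, 12 bp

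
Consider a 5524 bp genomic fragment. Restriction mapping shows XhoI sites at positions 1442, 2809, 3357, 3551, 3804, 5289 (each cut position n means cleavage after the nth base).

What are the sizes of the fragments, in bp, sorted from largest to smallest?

Linear molecule, 6 cuts → 7 fragments:
  1442 − 0 = 1442 bp
  2809 − 1442 = 1367 bp
  3357 − 2809 = 548 bp
  3551 − 3357 = 194 bp
  3804 − 3551 = 253 bp
  5289 − 3804 = 1485 bp
  5524 − 5289 = 235 bp
Sorted largest to smallest: 1485, 1442, 1367, 548, 253, 235, 194 bp.

1485, 1442, 1367, 548, 253, 235, 194 bp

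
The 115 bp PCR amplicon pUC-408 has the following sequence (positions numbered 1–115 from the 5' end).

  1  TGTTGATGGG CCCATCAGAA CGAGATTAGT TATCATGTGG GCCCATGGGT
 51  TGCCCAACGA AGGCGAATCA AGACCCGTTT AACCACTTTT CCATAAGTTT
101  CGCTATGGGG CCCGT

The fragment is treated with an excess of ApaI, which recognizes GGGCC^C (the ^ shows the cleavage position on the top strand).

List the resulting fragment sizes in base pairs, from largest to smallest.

69, 31, 12, 3 bp

ApaI sites (GGGCCC) start at positions 8, 39, 108.
ApaI cuts after base 5 of each site (before the last base), so after positions 12, 43, 112.
Linear molecule, 3 cuts → 4 fragments:
  1–12 → 12 bp
  13–43 → 31 bp
  44–112 → 69 bp
  113–115 → 3 bp
Sorted largest to smallest: 69, 31, 12, 3 bp.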